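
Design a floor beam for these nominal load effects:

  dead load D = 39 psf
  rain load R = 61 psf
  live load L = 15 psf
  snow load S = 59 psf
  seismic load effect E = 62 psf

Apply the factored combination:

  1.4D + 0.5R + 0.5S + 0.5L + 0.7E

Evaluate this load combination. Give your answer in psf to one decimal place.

165.5 psf

1.4(39) + 0.5(61) + 0.5(59) + 0.5(15) + 0.7(62) = 165.5
q_u = 165.5 psf.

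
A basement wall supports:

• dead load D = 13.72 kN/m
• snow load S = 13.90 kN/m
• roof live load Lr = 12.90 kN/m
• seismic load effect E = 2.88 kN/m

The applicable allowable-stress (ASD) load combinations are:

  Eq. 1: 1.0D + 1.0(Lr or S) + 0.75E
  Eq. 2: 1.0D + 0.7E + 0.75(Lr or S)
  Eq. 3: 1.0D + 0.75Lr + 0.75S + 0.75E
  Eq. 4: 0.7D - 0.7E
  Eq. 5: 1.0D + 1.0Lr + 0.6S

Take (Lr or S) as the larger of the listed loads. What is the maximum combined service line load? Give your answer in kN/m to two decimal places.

35.98 kN/m

(Lr or S) → S = 13.90 kN/m.
Eq. 1: 1.0(13.72) + 1.0(13.90) + 0.75(2.88) = 13.72 + 13.90 + 2.16 = 29.78
Eq. 2: 1.0(13.72) + 0.7(2.88) + 0.75(13.90) = 26.16
Eq. 3: 1.0(13.72) + 0.75(12.90) + 0.75(13.90) + 0.75(2.88) = 35.98
Eq. 4: 0.7(13.72) - 0.7(2.88) = 7.59
Eq. 5: 1.0(13.72) + 1.0(12.90) + 0.6(13.90) = 13.72 + 12.90 + 8.34 = 34.96
Maximum is from combination 3.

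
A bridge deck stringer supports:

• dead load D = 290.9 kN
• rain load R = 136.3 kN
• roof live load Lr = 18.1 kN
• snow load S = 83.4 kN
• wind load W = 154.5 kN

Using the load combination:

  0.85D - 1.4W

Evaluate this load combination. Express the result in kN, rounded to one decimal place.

31.0 kN

0.85(290.9) - 1.4(154.5) = 31.0
V_u = 31.0 kN.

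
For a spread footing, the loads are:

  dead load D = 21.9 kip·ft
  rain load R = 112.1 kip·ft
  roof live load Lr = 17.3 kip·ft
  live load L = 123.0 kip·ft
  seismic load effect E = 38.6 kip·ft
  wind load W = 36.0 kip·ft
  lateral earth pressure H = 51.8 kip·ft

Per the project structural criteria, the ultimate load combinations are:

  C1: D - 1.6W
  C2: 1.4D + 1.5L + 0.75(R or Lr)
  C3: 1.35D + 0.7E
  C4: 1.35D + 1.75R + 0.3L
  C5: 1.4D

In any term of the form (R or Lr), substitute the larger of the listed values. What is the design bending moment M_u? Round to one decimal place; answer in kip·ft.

299.2 kip·ft

(R or Lr) → R = 112.1 kip·ft.
C1: 1.0(21.9) - 1.6(36.0) = 21.9 - 57.6 = -35.7
C2: 1.4(21.9) + 1.5(123.0) + 0.75(112.1) = 299.2
C3: 1.35(21.9) + 0.7(38.6) = 29.6 + 27.0 = 56.6
C4: 1.35(21.9) + 1.75(112.1) + 0.3(123.0) = 262.6
C5: 1.4(21.9) = 30.7
Combination 2 governs: M_u = 299.2 kip·ft.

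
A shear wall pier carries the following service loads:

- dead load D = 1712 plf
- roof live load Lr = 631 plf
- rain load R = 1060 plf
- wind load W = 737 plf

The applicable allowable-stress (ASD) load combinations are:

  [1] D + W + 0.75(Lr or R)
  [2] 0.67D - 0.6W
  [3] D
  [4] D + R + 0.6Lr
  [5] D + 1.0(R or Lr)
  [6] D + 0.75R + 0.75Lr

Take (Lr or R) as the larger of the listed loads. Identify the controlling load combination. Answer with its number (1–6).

Combination 1

(Lr or R) → R = 1060 plf; (R or Lr) → R = 1060 plf.
[1] 1.0(1712) + 1.0(737) + 0.75(1060) = 3244.0
[2] 0.67(1712) - 0.6(737) = 704.8
[3] 1.0(1712) = 1712.0
[4] 1.0(1712) + 1.0(1060) + 0.6(631) = 3150.6
[5] 1.0(1712) + 1.0(1060) = 2772.0
[6] 1.0(1712) + 0.75(1060) + 0.75(631) = 2980.3
The largest value is 3244.0 plf from combination 1.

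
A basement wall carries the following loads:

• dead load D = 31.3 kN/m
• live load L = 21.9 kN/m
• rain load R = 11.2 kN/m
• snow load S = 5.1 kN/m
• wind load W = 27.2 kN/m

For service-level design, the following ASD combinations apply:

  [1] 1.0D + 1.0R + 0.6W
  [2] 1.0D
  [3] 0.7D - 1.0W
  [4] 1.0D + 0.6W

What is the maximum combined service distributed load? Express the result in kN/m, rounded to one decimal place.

58.8 kN/m

[1] 1.0(31.3) + 1.0(11.2) + 0.6(27.2) = 31.3 + 11.2 + 16.3 = 58.8
[2] 1.0(31.3) = 31.3
[3] 0.7(31.3) - 1.0(27.2) = 21.9 - 27.2 = -5.3
[4] 1.0(31.3) + 0.6(27.2) = 31.3 + 16.3 = 47.6
The controlling combination is 1, giving 58.8 kN/m.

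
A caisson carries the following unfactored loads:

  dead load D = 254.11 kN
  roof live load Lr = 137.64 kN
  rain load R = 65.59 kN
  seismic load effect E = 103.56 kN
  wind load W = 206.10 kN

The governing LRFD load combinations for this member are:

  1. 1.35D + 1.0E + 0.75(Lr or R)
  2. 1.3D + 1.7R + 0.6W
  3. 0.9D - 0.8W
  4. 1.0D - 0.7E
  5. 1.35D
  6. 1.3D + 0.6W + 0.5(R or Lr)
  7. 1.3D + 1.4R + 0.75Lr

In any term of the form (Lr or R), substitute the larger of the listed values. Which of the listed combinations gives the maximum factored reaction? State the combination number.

(Lr or R) → Lr = 137.64 kN; (R or Lr) → Lr = 137.64 kN.
1. 1.35(254.11) + 1.0(103.56) + 0.75(137.64) = 343.05 + 103.56 + 103.23 = 549.84
2. 1.3(254.11) + 1.7(65.59) + 0.6(206.10) = 565.51
3. 0.9(254.11) - 0.8(206.10) = 228.70 - 164.88 = 63.82
4. 1.0(254.11) - 0.7(103.56) = 254.11 - 72.49 = 181.62
5. 1.35(254.11) = 343.05
6. 1.3(254.11) + 0.6(206.10) + 0.5(137.64) = 330.34 + 123.66 + 68.82 = 522.82
7. 1.3(254.11) + 1.4(65.59) + 0.75(137.64) = 330.34 + 91.83 + 103.23 = 525.40
The largest value is 565.51 kN from combination 2.

Combination 2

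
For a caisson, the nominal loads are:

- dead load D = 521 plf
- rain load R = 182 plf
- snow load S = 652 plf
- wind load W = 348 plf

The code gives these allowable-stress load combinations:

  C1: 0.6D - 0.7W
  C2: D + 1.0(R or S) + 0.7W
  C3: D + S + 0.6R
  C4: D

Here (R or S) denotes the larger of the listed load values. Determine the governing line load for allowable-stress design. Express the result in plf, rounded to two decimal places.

1416.60 plf

(R or S) → S = 652 plf.
C1: 0.6(521) - 0.7(348) = 312.60 - 243.60 = 69.00
C2: 1.0(521) + 1.0(652) + 0.7(348) = 521.00 + 652.00 + 243.60 = 1416.60
C3: 1.0(521) + 1.0(652) + 0.6(182) = 521.00 + 652.00 + 109.20 = 1282.20
C4: 1.0(521) = 521.00
Maximum is from combination 2.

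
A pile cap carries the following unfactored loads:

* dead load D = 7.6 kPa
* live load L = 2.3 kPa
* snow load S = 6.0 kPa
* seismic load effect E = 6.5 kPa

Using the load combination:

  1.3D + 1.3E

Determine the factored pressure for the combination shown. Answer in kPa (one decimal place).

18.3 kPa

1.3(7.6) + 1.3(6.5) = 18.3
p_u = 18.3 kPa.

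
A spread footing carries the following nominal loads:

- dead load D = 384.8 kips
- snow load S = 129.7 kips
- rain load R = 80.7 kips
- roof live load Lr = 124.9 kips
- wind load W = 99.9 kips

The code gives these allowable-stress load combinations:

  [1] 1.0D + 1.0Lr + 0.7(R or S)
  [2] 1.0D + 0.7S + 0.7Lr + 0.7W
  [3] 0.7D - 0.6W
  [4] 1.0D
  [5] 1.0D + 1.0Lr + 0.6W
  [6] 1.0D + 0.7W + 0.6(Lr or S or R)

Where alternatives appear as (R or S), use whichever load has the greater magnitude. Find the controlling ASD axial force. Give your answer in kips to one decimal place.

(R or S) → S = 129.7 kips; (Lr or S or R) → S = 129.7 kips.
[1] 1.0(384.8) + 1.0(124.9) + 0.7(129.7) = 600.5
[2] 1.0(384.8) + 0.7(129.7) + 0.7(124.9) + 0.7(99.9) = 633.0
[3] 0.7(384.8) - 0.6(99.9) = 209.4
[4] 1.0(384.8) = 384.8
[5] 1.0(384.8) + 1.0(124.9) + 0.6(99.9) = 569.6
[6] 1.0(384.8) + 0.7(99.9) + 0.6(129.7) = 532.6
The controlling combination is 2, giving 633.0 kips.

633.0 kips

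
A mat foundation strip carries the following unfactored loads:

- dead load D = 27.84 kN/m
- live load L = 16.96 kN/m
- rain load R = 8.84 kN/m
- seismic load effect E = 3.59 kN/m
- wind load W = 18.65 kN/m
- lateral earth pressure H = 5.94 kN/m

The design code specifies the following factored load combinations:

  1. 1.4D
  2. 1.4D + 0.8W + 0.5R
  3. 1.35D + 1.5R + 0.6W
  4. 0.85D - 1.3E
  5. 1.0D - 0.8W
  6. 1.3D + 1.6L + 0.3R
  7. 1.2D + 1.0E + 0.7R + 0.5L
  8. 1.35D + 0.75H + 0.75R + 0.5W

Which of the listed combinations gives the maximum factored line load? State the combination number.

1. 1.4(27.84) = 38.98
2. 1.4(27.84) + 0.8(18.65) + 0.5(8.84) = 38.98 + 14.92 + 4.42 = 58.32
3. 1.35(27.84) + 1.5(8.84) + 0.6(18.65) = 37.58 + 13.26 + 11.19 = 62.03
4. 0.85(27.84) - 1.3(3.59) = 19.00
5. 1.0(27.84) - 0.8(18.65) = 27.84 - 14.92 = 12.92
6. 1.3(27.84) + 1.6(16.96) + 0.3(8.84) = 36.19 + 27.14 + 2.65 = 65.98
7. 1.2(27.84) + 1.0(3.59) + 0.7(8.84) + 0.5(16.96) = 33.41 + 3.59 + 6.19 + 8.48 = 51.67
8. 1.35(27.84) + 0.75(5.94) + 0.75(8.84) + 0.5(18.65) = 57.99
The largest value is 65.98 kN/m from combination 6.

Combination 6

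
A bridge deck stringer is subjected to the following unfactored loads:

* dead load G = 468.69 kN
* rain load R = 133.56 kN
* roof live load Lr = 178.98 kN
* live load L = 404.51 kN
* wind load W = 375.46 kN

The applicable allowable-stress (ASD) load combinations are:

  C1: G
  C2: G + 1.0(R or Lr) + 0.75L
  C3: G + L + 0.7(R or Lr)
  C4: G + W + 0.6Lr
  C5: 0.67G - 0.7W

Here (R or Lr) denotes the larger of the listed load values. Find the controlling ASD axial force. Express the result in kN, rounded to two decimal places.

(R or Lr) → Lr = 178.98 kN.
C1: 1.0(468.69) = 468.69
C2: 1.0(468.69) + 1.0(178.98) + 0.75(404.51) = 951.05
C3: 1.0(468.69) + 1.0(404.51) + 0.7(178.98) = 998.49
C4: 1.0(468.69) + 1.0(375.46) + 0.6(178.98) = 951.54
C5: 0.67(468.69) - 0.7(375.46) = 51.20
Maximum is from combination 3.

998.49 kN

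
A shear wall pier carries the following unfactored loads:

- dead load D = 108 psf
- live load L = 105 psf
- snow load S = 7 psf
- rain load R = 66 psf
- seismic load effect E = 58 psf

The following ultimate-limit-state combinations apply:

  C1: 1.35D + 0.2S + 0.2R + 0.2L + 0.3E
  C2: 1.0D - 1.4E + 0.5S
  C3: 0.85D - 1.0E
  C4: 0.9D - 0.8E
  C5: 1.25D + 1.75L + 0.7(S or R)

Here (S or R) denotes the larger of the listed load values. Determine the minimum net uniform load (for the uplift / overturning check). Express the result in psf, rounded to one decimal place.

30.3 psf

(S or R) → R = 66 psf.
C1: 1.35(108) + 0.2(7) + 0.2(66) + 0.2(105) + 0.3(58) = 145.8 + 1.4 + 13.2 + 21.0 + 17.4 = 198.8
C2: 1.0(108) - 1.4(58) + 0.5(7) = 108.0 - 81.2 + 3.5 = 30.3
C3: 0.85(108) - 1.0(58) = 91.8 - 58.0 = 33.8
C4: 0.9(108) - 0.8(58) = 97.2 - 46.4 = 50.8
C5: 1.25(108) + 1.75(105) + 0.7(66) = 135.0 + 183.8 + 46.2 = 365.0
Combination 2 gives the minimum: 30.3 psf.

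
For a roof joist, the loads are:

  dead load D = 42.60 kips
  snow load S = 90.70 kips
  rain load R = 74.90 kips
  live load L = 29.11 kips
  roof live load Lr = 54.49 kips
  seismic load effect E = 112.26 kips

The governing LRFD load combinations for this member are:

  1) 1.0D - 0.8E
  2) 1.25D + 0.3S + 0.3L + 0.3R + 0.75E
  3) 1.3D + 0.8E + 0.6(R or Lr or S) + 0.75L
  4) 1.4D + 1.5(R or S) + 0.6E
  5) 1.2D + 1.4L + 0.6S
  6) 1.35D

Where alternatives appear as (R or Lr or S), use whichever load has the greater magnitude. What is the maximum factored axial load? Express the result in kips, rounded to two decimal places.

(R or Lr or S) → S = 90.70 kips; (R or S) → S = 90.70 kips.
1) 1.0(42.60) - 0.8(112.26) = 42.60 - 89.81 = -47.21
2) 1.25(42.60) + 0.3(90.70) + 0.3(29.11) + 0.3(74.90) + 0.75(112.26) = 53.25 + 27.21 + 8.73 + 22.47 + 84.20 = 195.86
3) 1.3(42.60) + 0.8(112.26) + 0.6(90.70) + 0.75(29.11) = 55.38 + 89.81 + 54.42 + 21.83 = 221.44
4) 1.4(42.60) + 1.5(90.70) + 0.6(112.26) = 59.64 + 136.05 + 67.36 = 263.05
5) 1.2(42.60) + 1.4(29.11) + 0.6(90.70) = 51.12 + 40.75 + 54.42 = 146.29
6) 1.35(42.60) = 57.51
Combination 4 governs: P_u = 263.05 kips.

263.05 kips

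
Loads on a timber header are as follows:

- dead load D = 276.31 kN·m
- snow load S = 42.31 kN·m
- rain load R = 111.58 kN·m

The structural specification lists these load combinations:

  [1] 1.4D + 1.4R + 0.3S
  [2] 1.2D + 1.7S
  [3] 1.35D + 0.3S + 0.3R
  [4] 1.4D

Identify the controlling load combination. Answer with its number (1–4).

[1] 1.4(276.31) + 1.4(111.58) + 0.3(42.31) = 555.74
[2] 1.2(276.31) + 1.7(42.31) = 331.57 + 71.93 = 403.50
[3] 1.35(276.31) + 0.3(42.31) + 0.3(111.58) = 419.19
[4] 1.4(276.31) = 386.83
The largest value is 555.74 kN·m from combination 1.

Combination 1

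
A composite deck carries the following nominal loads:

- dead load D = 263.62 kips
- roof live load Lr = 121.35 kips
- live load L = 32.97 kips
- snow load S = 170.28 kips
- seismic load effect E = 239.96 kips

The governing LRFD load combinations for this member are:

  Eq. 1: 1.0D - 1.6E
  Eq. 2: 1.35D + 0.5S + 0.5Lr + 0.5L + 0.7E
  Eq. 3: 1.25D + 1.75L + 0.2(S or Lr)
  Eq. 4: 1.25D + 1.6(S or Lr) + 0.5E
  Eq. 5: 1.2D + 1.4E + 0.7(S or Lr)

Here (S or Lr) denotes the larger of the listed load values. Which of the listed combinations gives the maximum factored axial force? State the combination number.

(S or Lr) → S = 170.28 kips.
Eq. 1: 1.0(263.62) - 1.6(239.96) = 263.62 - 383.94 = -120.32
Eq. 2: 1.35(263.62) + 0.5(170.28) + 0.5(121.35) + 0.5(32.97) + 0.7(239.96) = 686.16
Eq. 3: 1.25(263.62) + 1.75(32.97) + 0.2(170.28) = 421.28
Eq. 4: 1.25(263.62) + 1.6(170.28) + 0.5(239.96) = 721.95
Eq. 5: 1.2(263.62) + 1.4(239.96) + 0.7(170.28) = 316.34 + 335.94 + 119.20 = 771.48
The largest value is 771.48 kips from combination 5.

Combination 5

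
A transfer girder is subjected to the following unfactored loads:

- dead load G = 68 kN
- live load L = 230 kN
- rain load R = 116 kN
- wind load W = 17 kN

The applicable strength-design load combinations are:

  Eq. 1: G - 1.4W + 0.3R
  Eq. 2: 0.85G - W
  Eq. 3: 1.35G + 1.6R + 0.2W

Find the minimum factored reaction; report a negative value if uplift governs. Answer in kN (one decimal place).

40.8 kN

Eq. 1: 1.0(68) - 1.4(17) + 0.3(116) = 68.0 - 23.8 + 34.8 = 79.0
Eq. 2: 0.85(68) - 1.0(17) = 57.8 - 17.0 = 40.8
Eq. 3: 1.35(68) + 1.6(116) + 0.2(17) = 91.8 + 185.6 + 3.4 = 280.8
Combination 2 gives the minimum: 40.8 kN.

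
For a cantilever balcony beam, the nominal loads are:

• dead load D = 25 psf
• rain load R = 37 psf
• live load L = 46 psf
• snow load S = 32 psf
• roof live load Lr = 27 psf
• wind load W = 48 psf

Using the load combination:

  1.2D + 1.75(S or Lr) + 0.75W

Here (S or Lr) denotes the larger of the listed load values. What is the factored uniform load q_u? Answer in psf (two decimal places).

(S or Lr) → S = 32 psf.
1.2(25) + 1.75(32) + 0.75(48) = 122.00
q_u = 122.00 psf.

122.00 psf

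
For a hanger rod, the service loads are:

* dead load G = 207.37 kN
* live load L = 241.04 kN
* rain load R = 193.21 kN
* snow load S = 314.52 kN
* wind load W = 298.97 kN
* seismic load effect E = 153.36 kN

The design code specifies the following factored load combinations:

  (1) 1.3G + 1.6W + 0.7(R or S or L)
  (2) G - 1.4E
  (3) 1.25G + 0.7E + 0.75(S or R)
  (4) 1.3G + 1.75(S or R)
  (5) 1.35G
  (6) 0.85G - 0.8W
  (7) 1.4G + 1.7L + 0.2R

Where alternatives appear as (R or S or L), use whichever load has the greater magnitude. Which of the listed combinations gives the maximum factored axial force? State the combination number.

Combination 1

(R or S or L) → S = 314.52 kN; (S or R) → S = 314.52 kN.
(1) 1.3(207.37) + 1.6(298.97) + 0.7(314.52) = 968.10
(2) 1.0(207.37) - 1.4(153.36) = 207.37 - 214.70 = -7.33
(3) 1.25(207.37) + 0.7(153.36) + 0.75(314.52) = 259.21 + 107.35 + 235.89 = 602.45
(4) 1.3(207.37) + 1.75(314.52) = 269.58 + 550.41 = 819.99
(5) 1.35(207.37) = 279.95
(6) 0.85(207.37) - 0.8(298.97) = -62.91
(7) 1.4(207.37) + 1.7(241.04) + 0.2(193.21) = 290.32 + 409.77 + 38.64 = 738.73
The largest value is 968.10 kN from combination 1.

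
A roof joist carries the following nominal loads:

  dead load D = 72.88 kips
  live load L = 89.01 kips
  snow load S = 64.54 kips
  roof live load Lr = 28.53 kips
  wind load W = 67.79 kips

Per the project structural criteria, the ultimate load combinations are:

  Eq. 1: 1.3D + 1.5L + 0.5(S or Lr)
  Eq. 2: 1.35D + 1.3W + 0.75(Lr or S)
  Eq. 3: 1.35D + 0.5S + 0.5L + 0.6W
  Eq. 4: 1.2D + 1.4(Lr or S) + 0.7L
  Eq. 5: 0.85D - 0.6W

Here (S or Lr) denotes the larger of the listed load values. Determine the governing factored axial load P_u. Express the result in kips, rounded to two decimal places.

(S or Lr) → S = 64.54 kips; (Lr or S) → S = 64.54 kips.
Eq. 1: 1.3(72.88) + 1.5(89.01) + 0.5(64.54) = 260.53
Eq. 2: 1.35(72.88) + 1.3(67.79) + 0.75(64.54) = 234.92
Eq. 3: 1.35(72.88) + 0.5(64.54) + 0.5(89.01) + 0.6(67.79) = 215.84
Eq. 4: 1.2(72.88) + 1.4(64.54) + 0.7(89.01) = 240.12
Eq. 5: 0.85(72.88) - 0.6(67.79) = 21.27
The controlling combination is 1, giving 260.53 kips.

260.53 kips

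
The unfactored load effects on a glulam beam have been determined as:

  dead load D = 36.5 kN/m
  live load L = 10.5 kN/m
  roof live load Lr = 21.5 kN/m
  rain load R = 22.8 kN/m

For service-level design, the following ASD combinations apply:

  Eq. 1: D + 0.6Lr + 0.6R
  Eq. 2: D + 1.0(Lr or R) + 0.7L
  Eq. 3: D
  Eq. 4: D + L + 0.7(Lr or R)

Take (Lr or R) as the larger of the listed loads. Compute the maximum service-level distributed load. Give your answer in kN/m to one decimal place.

(Lr or R) → R = 22.8 kN/m.
Eq. 1: 1.0(36.5) + 0.6(21.5) + 0.6(22.8) = 36.5 + 12.9 + 13.7 = 63.1
Eq. 2: 1.0(36.5) + 1.0(22.8) + 0.7(10.5) = 36.5 + 22.8 + 7.4 = 66.7
Eq. 3: 1.0(36.5) = 36.5
Eq. 4: 1.0(36.5) + 1.0(10.5) + 0.7(22.8) = 36.5 + 10.5 + 16.0 = 63.0
Maximum is from combination 2.

66.7 kN/m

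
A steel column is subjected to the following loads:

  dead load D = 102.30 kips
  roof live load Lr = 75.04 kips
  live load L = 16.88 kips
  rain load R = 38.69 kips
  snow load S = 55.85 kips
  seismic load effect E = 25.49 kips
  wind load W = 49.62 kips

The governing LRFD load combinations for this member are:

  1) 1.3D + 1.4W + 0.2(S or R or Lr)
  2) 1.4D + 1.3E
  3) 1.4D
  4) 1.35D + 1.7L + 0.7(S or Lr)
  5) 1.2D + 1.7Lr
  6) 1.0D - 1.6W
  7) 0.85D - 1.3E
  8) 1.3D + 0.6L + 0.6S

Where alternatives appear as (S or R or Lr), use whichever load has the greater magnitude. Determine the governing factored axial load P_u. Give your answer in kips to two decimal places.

(S or R or Lr) → Lr = 75.04 kips; (S or Lr) → Lr = 75.04 kips.
1) 1.3(102.30) + 1.4(49.62) + 0.2(75.04) = 132.99 + 69.47 + 15.01 = 217.47
2) 1.4(102.30) + 1.3(25.49) = 143.22 + 33.14 = 176.36
3) 1.4(102.30) = 143.22
4) 1.35(102.30) + 1.7(16.88) + 0.7(75.04) = 219.33
5) 1.2(102.30) + 1.7(75.04) = 122.76 + 127.57 = 250.33
6) 1.0(102.30) - 1.6(49.62) = 102.30 - 79.39 = 22.91
7) 0.85(102.30) - 1.3(25.49) = 86.96 - 33.14 = 53.82
8) 1.3(102.30) + 0.6(16.88) + 0.6(55.85) = 132.99 + 10.13 + 33.51 = 176.63
Maximum is from combination 5.

250.33 kips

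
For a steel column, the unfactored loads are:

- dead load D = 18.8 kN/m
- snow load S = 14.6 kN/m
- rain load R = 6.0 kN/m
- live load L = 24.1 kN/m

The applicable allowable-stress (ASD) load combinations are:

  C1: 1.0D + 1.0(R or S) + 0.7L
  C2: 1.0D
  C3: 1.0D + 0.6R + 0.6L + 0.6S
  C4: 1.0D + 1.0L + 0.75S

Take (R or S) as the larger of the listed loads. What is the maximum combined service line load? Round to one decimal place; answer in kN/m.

53.9 kN/m

(R or S) → S = 14.6 kN/m.
C1: 1.0(18.8) + 1.0(14.6) + 0.7(24.1) = 18.8 + 14.6 + 16.9 = 50.3
C2: 1.0(18.8) = 18.8
C3: 1.0(18.8) + 0.6(6.0) + 0.6(24.1) + 0.6(14.6) = 45.6
C4: 1.0(18.8) + 1.0(24.1) + 0.75(14.6) = 18.8 + 24.1 + 11.0 = 53.9
Maximum is from combination 4.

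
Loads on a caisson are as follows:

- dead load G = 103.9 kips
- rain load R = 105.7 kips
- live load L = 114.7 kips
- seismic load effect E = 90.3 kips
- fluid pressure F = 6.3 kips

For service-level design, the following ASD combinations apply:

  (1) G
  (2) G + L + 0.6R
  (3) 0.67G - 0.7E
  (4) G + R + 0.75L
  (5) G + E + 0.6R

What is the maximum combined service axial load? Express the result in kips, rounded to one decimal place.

295.6 kips

(1) 1.0(103.9) = 103.9
(2) 1.0(103.9) + 1.0(114.7) + 0.6(105.7) = 103.9 + 114.7 + 63.4 = 282.0
(3) 0.67(103.9) - 0.7(90.3) = 69.6 - 63.2 = 6.4
(4) 1.0(103.9) + 1.0(105.7) + 0.75(114.7) = 103.9 + 105.7 + 86.0 = 295.6
(5) 1.0(103.9) + 1.0(90.3) + 0.6(105.7) = 103.9 + 90.3 + 63.4 = 257.6
Maximum is from combination 4.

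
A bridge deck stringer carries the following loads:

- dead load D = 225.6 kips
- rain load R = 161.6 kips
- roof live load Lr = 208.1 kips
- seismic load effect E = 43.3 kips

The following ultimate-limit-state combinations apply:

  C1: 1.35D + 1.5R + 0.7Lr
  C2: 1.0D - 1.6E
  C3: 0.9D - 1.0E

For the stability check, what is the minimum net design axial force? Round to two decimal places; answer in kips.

C1: 1.35(225.6) + 1.5(161.6) + 0.7(208.1) = 304.56 + 242.40 + 145.67 = 692.63
C2: 1.0(225.6) - 1.6(43.3) = 225.60 - 69.28 = 156.32
C3: 0.9(225.6) - 1.0(43.3) = 203.04 - 43.30 = 159.74
Combination 2 gives the minimum: 156.32 kips.

156.32 kips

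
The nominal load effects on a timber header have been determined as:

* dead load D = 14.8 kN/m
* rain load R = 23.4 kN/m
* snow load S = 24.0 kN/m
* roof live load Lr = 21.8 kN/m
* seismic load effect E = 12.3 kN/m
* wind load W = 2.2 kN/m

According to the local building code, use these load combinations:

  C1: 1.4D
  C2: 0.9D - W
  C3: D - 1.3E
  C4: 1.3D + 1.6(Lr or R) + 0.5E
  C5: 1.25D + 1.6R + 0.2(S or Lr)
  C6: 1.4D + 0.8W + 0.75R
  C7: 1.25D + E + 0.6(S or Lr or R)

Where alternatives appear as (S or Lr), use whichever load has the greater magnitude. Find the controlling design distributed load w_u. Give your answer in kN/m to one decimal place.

(Lr or R) → R = 23.4 kN/m; (S or Lr) → S = 24.0 kN/m; (S or Lr or R) → S = 24.0 kN/m.
C1: 1.4(14.8) = 20.7
C2: 0.9(14.8) - 1.0(2.2) = 13.3 - 2.2 = 11.1
C3: 1.0(14.8) - 1.3(12.3) = 14.8 - 16.0 = -1.2
C4: 1.3(14.8) + 1.6(23.4) + 0.5(12.3) = 19.2 + 37.4 + 6.2 = 62.8
C5: 1.25(14.8) + 1.6(23.4) + 0.2(24.0) = 18.5 + 37.4 + 4.8 = 60.7
C6: 1.4(14.8) + 0.8(2.2) + 0.75(23.4) = 40.0
C7: 1.25(14.8) + 1.0(12.3) + 0.6(24.0) = 18.5 + 12.3 + 14.4 = 45.2
The controlling combination is 4, giving 62.8 kN/m.

62.8 kN/m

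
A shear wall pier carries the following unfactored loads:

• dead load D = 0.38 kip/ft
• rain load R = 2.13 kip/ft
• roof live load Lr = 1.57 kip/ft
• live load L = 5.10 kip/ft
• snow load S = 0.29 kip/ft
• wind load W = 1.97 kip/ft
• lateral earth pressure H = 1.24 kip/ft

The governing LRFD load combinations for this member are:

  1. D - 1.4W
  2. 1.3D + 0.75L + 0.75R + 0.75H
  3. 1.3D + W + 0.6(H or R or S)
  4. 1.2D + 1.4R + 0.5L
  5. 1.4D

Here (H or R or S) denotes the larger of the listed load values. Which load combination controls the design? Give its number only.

(H or R or S) → R = 2.13 kip/ft.
1. 1.0(0.38) - 1.4(1.97) = 0.38 - 2.76 = -2.38
2. 1.3(0.38) + 0.75(5.10) + 0.75(2.13) + 0.75(1.24) = 0.49 + 3.83 + 1.60 + 0.93 = 6.85
3. 1.3(0.38) + 1.0(1.97) + 0.6(2.13) = 0.49 + 1.97 + 1.28 = 3.74
4. 1.2(0.38) + 1.4(2.13) + 0.5(5.10) = 0.46 + 2.98 + 2.55 = 5.99
5. 1.4(0.38) = 0.53
The largest value is 6.85 kip/ft from combination 2.

Combination 2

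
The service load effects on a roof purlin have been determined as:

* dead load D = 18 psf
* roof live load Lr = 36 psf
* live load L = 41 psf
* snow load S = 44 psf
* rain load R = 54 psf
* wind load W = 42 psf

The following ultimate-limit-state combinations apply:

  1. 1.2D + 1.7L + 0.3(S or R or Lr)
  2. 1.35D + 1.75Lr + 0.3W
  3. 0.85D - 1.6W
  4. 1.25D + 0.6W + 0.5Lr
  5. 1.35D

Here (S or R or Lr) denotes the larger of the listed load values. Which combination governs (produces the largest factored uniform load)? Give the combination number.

(S or R or Lr) → R = 54 psf.
1. 1.2(18) + 1.7(41) + 0.3(54) = 107.50
2. 1.35(18) + 1.75(36) + 0.3(42) = 99.90
3. 0.85(18) - 1.6(42) = -51.90
4. 1.25(18) + 0.6(42) + 0.5(36) = 65.70
5. 1.35(18) = 24.30
The largest value is 107.50 psf from combination 1.

Combination 1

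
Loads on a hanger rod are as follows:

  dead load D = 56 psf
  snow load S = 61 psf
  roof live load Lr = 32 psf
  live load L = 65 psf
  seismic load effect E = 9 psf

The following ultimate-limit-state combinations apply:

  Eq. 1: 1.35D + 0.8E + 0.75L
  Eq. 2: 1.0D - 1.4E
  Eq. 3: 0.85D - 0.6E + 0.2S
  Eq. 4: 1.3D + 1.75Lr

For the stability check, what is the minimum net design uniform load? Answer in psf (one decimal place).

Eq. 1: 1.35(56) + 0.8(9) + 0.75(65) = 75.6 + 7.2 + 48.8 = 131.6
Eq. 2: 1.0(56) - 1.4(9) = 56.0 - 12.6 = 43.4
Eq. 3: 0.85(56) - 0.6(9) + 0.2(61) = 47.6 - 5.4 + 12.2 = 54.4
Eq. 4: 1.3(56) + 1.75(32) = 72.8 + 56.0 = 128.8
Combination 2 gives the minimum: 43.4 psf.

43.4 psf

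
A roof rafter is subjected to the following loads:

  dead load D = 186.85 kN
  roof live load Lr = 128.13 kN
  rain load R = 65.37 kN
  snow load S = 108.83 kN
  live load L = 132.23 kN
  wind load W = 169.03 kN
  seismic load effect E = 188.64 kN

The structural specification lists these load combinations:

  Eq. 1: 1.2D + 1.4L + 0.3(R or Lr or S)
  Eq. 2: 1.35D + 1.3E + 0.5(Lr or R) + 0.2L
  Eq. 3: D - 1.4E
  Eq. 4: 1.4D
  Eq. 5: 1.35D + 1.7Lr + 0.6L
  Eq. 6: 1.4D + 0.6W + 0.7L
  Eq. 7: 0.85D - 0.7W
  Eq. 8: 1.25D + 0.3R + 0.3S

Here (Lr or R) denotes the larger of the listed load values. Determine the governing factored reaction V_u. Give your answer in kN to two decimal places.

(R or Lr or S) → Lr = 128.13 kN; (Lr or R) → Lr = 128.13 kN.
Eq. 1: 1.2(186.85) + 1.4(132.23) + 0.3(128.13) = 447.78
Eq. 2: 1.35(186.85) + 1.3(188.64) + 0.5(128.13) + 0.2(132.23) = 587.99
Eq. 3: 1.0(186.85) - 1.4(188.64) = -77.25
Eq. 4: 1.4(186.85) = 261.59
Eq. 5: 1.35(186.85) + 1.7(128.13) + 0.6(132.23) = 549.41
Eq. 6: 1.4(186.85) + 0.6(169.03) + 0.7(132.23) = 455.57
Eq. 7: 0.85(186.85) - 0.7(169.03) = 40.50
Eq. 8: 1.25(186.85) + 0.3(65.37) + 0.3(108.83) = 285.82
Maximum is from combination 2.

587.99 kN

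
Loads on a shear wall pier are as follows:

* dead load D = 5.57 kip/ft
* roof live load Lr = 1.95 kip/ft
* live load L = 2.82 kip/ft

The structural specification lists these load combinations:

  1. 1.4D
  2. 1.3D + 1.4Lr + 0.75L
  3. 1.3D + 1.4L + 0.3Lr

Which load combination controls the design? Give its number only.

Combination 2

1. 1.4(5.57) = 7.80
2. 1.3(5.57) + 1.4(1.95) + 0.75(2.82) = 7.24 + 2.73 + 2.12 = 12.09
3. 1.3(5.57) + 1.4(2.82) + 0.3(1.95) = 11.77
The largest value is 12.09 kip/ft from combination 2.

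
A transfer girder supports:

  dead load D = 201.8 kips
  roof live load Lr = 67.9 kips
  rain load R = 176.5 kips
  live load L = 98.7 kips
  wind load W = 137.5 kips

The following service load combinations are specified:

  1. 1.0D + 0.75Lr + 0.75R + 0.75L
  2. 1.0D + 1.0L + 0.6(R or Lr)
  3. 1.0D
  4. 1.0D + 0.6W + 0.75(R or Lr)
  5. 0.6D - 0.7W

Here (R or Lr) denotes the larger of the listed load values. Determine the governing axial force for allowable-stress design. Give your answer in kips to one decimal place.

(R or Lr) → R = 176.5 kips.
1. 1.0(201.8) + 0.75(67.9) + 0.75(176.5) + 0.75(98.7) = 201.8 + 50.9 + 132.4 + 74.0 = 459.1
2. 1.0(201.8) + 1.0(98.7) + 0.6(176.5) = 201.8 + 98.7 + 105.9 = 406.4
3. 1.0(201.8) = 201.8
4. 1.0(201.8) + 0.6(137.5) + 0.75(176.5) = 201.8 + 82.5 + 132.4 = 416.7
5. 0.6(201.8) - 0.7(137.5) = 121.1 - 96.3 = 24.8
The controlling combination is 1, giving 459.1 kips.

459.1 kips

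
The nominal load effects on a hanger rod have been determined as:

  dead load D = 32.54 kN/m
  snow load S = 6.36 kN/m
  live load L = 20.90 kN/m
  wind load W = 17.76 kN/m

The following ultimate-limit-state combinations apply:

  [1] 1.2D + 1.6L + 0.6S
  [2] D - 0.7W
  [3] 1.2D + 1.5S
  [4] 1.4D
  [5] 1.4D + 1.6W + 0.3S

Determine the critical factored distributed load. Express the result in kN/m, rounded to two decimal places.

76.30 kN/m

[1] 1.2(32.54) + 1.6(20.90) + 0.6(6.36) = 76.30
[2] 1.0(32.54) - 0.7(17.76) = 32.54 - 12.43 = 20.11
[3] 1.2(32.54) + 1.5(6.36) = 39.05 + 9.54 = 48.59
[4] 1.4(32.54) = 45.56
[5] 1.4(32.54) + 1.6(17.76) + 0.3(6.36) = 75.88
The controlling combination is 1, giving 76.30 kN/m.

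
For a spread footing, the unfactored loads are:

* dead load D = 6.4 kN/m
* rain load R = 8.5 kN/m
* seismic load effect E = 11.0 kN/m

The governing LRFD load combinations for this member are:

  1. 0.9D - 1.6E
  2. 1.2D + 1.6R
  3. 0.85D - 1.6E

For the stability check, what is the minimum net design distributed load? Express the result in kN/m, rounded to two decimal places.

-12.16 kN/m

1. 0.9(6.4) - 1.6(11.0) = 5.76 - 17.60 = -11.84
2. 1.2(6.4) + 1.6(8.5) = 7.68 + 13.60 = 21.28
3. 0.85(6.4) - 1.6(11.0) = 5.44 - 17.60 = -12.16
Combination 3 gives the minimum: -12.16 kN/m.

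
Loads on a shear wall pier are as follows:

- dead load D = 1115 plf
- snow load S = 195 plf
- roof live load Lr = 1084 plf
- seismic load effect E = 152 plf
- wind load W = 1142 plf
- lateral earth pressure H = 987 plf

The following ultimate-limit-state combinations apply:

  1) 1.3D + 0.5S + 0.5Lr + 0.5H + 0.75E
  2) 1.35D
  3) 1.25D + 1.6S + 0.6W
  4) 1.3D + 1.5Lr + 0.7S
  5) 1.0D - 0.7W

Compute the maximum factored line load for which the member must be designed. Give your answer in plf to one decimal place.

3212.0 plf

1) 1.3(1115) + 0.5(195) + 0.5(1084) + 0.5(987) + 0.75(152) = 1449.5 + 97.5 + 542.0 + 493.5 + 114.0 = 2696.5
2) 1.35(1115) = 1505.3
3) 1.25(1115) + 1.6(195) + 0.6(1142) = 1393.8 + 312.0 + 685.2 = 2391.0
4) 1.3(1115) + 1.5(1084) + 0.7(195) = 1449.5 + 1626.0 + 136.5 = 3212.0
5) 1.0(1115) - 0.7(1142) = 1115.0 - 799.4 = 315.6
Combination 4 governs: w_u = 3212.0 plf.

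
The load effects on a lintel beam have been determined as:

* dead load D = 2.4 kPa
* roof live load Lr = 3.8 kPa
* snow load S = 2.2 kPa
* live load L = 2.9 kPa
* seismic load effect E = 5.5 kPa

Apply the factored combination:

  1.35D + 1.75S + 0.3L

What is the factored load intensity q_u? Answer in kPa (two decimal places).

1.35(2.4) + 1.75(2.2) + 0.3(2.9) = 7.96
q_u = 7.96 kPa.

7.96 kPa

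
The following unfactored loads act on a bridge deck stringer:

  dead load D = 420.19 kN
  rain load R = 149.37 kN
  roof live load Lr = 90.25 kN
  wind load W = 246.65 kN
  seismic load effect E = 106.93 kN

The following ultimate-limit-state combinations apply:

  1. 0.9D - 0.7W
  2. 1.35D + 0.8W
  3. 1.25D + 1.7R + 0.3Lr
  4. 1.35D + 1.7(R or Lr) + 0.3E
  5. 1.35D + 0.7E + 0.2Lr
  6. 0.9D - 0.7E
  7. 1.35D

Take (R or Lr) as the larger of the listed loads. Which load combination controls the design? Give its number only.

Combination 4

(R or Lr) → R = 149.37 kN.
1. 0.9(420.19) - 0.7(246.65) = 205.52
2. 1.35(420.19) + 0.8(246.65) = 567.26 + 197.32 = 764.58
3. 1.25(420.19) + 1.7(149.37) + 0.3(90.25) = 806.24
4. 1.35(420.19) + 1.7(149.37) + 0.3(106.93) = 853.26
5. 1.35(420.19) + 0.7(106.93) + 0.2(90.25) = 567.26 + 74.85 + 18.05 = 660.16
6. 0.9(420.19) - 0.7(106.93) = 378.17 - 74.85 = 303.32
7. 1.35(420.19) = 567.26
The largest value is 853.26 kN from combination 4.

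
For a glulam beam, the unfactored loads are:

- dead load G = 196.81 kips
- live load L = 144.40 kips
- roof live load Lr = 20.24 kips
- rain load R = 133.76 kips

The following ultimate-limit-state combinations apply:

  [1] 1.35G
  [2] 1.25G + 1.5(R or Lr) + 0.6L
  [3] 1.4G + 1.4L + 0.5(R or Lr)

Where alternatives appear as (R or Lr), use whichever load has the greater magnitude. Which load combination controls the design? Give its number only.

Combination 3

(R or Lr) → R = 133.76 kips.
[1] 1.35(196.81) = 265.69
[2] 1.25(196.81) + 1.5(133.76) + 0.6(144.40) = 246.01 + 200.64 + 86.64 = 533.29
[3] 1.4(196.81) + 1.4(144.40) + 0.5(133.76) = 275.53 + 202.16 + 66.88 = 544.57
The largest value is 544.57 kips from combination 3.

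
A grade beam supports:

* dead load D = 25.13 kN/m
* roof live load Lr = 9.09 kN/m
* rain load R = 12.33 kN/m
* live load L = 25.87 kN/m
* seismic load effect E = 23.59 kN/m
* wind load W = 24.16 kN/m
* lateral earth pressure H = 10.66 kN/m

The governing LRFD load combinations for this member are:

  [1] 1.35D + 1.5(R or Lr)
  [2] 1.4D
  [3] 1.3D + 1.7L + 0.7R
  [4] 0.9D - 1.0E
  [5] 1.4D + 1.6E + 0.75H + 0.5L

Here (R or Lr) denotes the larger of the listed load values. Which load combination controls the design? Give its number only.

(R or Lr) → R = 12.33 kN/m.
[1] 1.35(25.13) + 1.5(12.33) = 52.42
[2] 1.4(25.13) = 35.18
[3] 1.3(25.13) + 1.7(25.87) + 0.7(12.33) = 32.67 + 43.98 + 8.63 = 85.28
[4] 0.9(25.13) - 1.0(23.59) = 22.62 - 23.59 = -0.97
[5] 1.4(25.13) + 1.6(23.59) + 0.75(10.66) + 0.5(25.87) = 35.18 + 37.74 + 8.00 + 12.94 = 93.86
The largest value is 93.86 kN/m from combination 5.

Combination 5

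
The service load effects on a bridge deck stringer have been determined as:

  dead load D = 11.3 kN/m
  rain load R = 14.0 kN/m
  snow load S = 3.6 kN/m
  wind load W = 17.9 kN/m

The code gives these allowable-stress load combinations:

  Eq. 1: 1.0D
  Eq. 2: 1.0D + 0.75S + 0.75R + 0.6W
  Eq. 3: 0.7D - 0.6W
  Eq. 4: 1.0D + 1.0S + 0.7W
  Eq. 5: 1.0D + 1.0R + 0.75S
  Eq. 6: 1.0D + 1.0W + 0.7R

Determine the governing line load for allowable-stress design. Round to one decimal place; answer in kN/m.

Eq. 1: 1.0(11.3) = 11.3
Eq. 2: 1.0(11.3) + 0.75(3.6) + 0.75(14.0) + 0.6(17.9) = 11.3 + 2.7 + 10.5 + 10.7 = 35.2
Eq. 3: 0.7(11.3) - 0.6(17.9) = 7.9 - 10.7 = -2.8
Eq. 4: 1.0(11.3) + 1.0(3.6) + 0.7(17.9) = 11.3 + 3.6 + 12.5 = 27.4
Eq. 5: 1.0(11.3) + 1.0(14.0) + 0.75(3.6) = 11.3 + 14.0 + 2.7 = 28.0
Eq. 6: 1.0(11.3) + 1.0(17.9) + 0.7(14.0) = 11.3 + 17.9 + 9.8 = 39.0
Combination 6 governs: w = 39.0 kN/m.

39.0 kN/m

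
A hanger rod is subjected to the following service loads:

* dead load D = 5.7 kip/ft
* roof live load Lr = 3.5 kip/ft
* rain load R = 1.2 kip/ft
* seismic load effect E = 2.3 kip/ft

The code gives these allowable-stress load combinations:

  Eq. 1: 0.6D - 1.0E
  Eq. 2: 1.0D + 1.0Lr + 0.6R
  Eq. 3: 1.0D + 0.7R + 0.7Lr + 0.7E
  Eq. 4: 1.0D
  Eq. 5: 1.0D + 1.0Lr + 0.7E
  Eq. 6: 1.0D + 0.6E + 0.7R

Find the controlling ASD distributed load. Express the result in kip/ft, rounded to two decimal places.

Eq. 1: 0.6(5.7) - 1.0(2.3) = 3.42 - 2.30 = 1.12
Eq. 2: 1.0(5.7) + 1.0(3.5) + 0.6(1.2) = 5.70 + 3.50 + 0.72 = 9.92
Eq. 3: 1.0(5.7) + 0.7(1.2) + 0.7(3.5) + 0.7(2.3) = 5.70 + 0.84 + 2.45 + 1.61 = 10.60
Eq. 4: 1.0(5.7) = 5.70
Eq. 5: 1.0(5.7) + 1.0(3.5) + 0.7(2.3) = 5.70 + 3.50 + 1.61 = 10.81
Eq. 6: 1.0(5.7) + 0.6(2.3) + 0.7(1.2) = 5.70 + 1.38 + 0.84 = 7.92
The controlling combination is 5, giving 10.81 kip/ft.

10.81 kip/ft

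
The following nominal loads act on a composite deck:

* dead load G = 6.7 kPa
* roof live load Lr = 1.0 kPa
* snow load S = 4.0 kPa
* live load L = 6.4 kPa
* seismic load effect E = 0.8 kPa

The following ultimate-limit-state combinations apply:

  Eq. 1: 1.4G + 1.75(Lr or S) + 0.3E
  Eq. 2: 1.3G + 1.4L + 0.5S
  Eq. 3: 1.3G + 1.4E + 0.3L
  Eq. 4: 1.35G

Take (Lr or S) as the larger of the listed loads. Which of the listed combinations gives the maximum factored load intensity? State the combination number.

(Lr or S) → S = 4.0 kPa.
Eq. 1: 1.4(6.7) + 1.75(4.0) + 0.3(0.8) = 16.62
Eq. 2: 1.3(6.7) + 1.4(6.4) + 0.5(4.0) = 19.67
Eq. 3: 1.3(6.7) + 1.4(0.8) + 0.3(6.4) = 11.75
Eq. 4: 1.35(6.7) = 9.05
The largest value is 19.67 kPa from combination 2.

Combination 2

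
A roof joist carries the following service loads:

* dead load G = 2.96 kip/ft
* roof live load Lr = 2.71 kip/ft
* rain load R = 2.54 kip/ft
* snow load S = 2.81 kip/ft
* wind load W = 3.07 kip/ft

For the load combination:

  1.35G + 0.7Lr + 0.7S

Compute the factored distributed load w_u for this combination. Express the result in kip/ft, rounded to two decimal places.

7.86 kip/ft

1.35(2.96) + 0.7(2.71) + 0.7(2.81) = 7.86
w_u = 7.86 kip/ft.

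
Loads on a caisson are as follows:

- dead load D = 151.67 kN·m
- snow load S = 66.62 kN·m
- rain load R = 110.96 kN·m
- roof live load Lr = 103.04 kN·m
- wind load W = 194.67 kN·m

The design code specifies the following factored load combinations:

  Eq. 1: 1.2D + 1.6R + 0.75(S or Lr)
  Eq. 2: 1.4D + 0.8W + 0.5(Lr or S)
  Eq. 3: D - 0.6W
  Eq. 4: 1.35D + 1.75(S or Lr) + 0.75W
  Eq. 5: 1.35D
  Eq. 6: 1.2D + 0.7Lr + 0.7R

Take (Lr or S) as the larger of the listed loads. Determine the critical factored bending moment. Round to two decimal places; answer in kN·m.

531.08 kN·m

(S or Lr) → Lr = 103.04 kN·m; (Lr or S) → Lr = 103.04 kN·m.
Eq. 1: 1.2(151.67) + 1.6(110.96) + 0.75(103.04) = 182.00 + 177.54 + 77.28 = 436.82
Eq. 2: 1.4(151.67) + 0.8(194.67) + 0.5(103.04) = 419.59
Eq. 3: 1.0(151.67) - 0.6(194.67) = 151.67 - 116.80 = 34.87
Eq. 4: 1.35(151.67) + 1.75(103.04) + 0.75(194.67) = 531.08
Eq. 5: 1.35(151.67) = 204.75
Eq. 6: 1.2(151.67) + 0.7(103.04) + 0.7(110.96) = 182.00 + 72.13 + 77.67 = 331.80
The controlling combination is 4, giving 531.08 kN·m.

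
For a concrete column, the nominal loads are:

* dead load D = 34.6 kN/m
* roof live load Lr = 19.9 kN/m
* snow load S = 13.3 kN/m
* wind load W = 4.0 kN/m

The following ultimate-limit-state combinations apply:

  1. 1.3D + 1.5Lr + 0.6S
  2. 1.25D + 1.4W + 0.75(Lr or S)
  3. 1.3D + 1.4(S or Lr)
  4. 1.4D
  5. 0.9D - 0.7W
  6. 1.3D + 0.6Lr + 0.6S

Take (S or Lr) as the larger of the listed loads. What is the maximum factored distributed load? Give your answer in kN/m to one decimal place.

(Lr or S) → Lr = 19.9 kN/m; (S or Lr) → Lr = 19.9 kN/m.
1. 1.3(34.6) + 1.5(19.9) + 0.6(13.3) = 82.8
2. 1.25(34.6) + 1.4(4.0) + 0.75(19.9) = 43.3 + 5.6 + 14.9 = 63.8
3. 1.3(34.6) + 1.4(19.9) = 72.8
4. 1.4(34.6) = 48.4
5. 0.9(34.6) - 0.7(4.0) = 31.1 - 2.8 = 28.3
6. 1.3(34.6) + 0.6(19.9) + 0.6(13.3) = 45.0 + 11.9 + 8.0 = 64.9
Maximum is from combination 1.

82.8 kN/m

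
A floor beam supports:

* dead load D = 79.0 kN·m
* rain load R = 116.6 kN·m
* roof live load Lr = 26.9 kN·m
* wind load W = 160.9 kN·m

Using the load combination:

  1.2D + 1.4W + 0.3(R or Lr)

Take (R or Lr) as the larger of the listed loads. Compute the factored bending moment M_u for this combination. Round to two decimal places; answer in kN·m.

(R or Lr) → R = 116.6 kN·m.
1.2(79.0) + 1.4(160.9) + 0.3(116.6) = 94.80 + 225.26 + 34.98 = 355.04
M_u = 355.04 kN·m.

355.04 kN·m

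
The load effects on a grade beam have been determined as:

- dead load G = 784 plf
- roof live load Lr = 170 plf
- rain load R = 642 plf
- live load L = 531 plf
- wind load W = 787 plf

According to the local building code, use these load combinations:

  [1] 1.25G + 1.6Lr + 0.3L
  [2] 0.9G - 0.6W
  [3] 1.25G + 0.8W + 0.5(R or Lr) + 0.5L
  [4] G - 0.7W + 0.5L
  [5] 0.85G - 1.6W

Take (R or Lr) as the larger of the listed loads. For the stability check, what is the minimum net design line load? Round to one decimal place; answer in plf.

(R or Lr) → R = 642 plf.
[1] 1.25(784) + 1.6(170) + 0.3(531) = 1411.3
[2] 0.9(784) - 0.6(787) = 233.4
[3] 1.25(784) + 0.8(787) + 0.5(642) + 0.5(531) = 2196.1
[4] 1.0(784) - 0.7(787) + 0.5(531) = 498.6
[5] 0.85(784) - 1.6(787) = -592.8
Combination 5 gives the minimum: -592.8 plf.

-592.8 plf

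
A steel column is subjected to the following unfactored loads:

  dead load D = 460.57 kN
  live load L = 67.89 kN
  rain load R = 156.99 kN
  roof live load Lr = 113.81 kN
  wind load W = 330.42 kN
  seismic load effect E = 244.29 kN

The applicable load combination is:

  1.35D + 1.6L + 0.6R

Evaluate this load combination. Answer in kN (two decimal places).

824.59 kN

1.35(460.57) + 1.6(67.89) + 0.6(156.99) = 824.59
N_u = 824.59 kN.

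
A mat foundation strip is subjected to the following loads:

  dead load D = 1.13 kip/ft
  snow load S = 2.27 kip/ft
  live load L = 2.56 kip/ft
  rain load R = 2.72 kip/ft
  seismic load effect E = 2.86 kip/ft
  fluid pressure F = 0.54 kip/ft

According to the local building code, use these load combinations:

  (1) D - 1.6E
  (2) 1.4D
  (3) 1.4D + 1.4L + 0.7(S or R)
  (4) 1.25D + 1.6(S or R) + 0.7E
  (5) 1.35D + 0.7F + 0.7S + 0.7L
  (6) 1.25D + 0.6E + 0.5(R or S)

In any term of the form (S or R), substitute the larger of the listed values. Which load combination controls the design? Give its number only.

Combination 4

(S or R) → R = 2.72 kip/ft; (R or S) → R = 2.72 kip/ft.
(1) 1.0(1.13) - 1.6(2.86) = -3.45
(2) 1.4(1.13) = 1.58
(3) 1.4(1.13) + 1.4(2.56) + 0.7(2.72) = 7.07
(4) 1.25(1.13) + 1.6(2.72) + 0.7(2.86) = 7.77
(5) 1.35(1.13) + 0.7(0.54) + 0.7(2.27) + 0.7(2.56) = 5.28
(6) 1.25(1.13) + 0.6(2.86) + 0.5(2.72) = 4.49
The largest value is 7.77 kip/ft from combination 4.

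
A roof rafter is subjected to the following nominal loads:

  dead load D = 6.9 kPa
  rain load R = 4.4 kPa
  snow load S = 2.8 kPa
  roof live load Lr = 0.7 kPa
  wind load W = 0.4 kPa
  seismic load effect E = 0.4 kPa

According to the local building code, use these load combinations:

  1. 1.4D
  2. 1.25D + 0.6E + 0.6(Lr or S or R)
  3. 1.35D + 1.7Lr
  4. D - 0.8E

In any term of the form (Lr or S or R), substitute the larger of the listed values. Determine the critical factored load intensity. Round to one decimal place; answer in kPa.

11.5 kPa

(Lr or S or R) → R = 4.4 kPa.
1. 1.4(6.9) = 9.7
2. 1.25(6.9) + 0.6(0.4) + 0.6(4.4) = 11.5
3. 1.35(6.9) + 1.7(0.7) = 9.3 + 1.2 = 10.5
4. 1.0(6.9) - 0.8(0.4) = 6.9 - 0.3 = 6.6
Combination 2 governs: q_u = 11.5 kPa.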